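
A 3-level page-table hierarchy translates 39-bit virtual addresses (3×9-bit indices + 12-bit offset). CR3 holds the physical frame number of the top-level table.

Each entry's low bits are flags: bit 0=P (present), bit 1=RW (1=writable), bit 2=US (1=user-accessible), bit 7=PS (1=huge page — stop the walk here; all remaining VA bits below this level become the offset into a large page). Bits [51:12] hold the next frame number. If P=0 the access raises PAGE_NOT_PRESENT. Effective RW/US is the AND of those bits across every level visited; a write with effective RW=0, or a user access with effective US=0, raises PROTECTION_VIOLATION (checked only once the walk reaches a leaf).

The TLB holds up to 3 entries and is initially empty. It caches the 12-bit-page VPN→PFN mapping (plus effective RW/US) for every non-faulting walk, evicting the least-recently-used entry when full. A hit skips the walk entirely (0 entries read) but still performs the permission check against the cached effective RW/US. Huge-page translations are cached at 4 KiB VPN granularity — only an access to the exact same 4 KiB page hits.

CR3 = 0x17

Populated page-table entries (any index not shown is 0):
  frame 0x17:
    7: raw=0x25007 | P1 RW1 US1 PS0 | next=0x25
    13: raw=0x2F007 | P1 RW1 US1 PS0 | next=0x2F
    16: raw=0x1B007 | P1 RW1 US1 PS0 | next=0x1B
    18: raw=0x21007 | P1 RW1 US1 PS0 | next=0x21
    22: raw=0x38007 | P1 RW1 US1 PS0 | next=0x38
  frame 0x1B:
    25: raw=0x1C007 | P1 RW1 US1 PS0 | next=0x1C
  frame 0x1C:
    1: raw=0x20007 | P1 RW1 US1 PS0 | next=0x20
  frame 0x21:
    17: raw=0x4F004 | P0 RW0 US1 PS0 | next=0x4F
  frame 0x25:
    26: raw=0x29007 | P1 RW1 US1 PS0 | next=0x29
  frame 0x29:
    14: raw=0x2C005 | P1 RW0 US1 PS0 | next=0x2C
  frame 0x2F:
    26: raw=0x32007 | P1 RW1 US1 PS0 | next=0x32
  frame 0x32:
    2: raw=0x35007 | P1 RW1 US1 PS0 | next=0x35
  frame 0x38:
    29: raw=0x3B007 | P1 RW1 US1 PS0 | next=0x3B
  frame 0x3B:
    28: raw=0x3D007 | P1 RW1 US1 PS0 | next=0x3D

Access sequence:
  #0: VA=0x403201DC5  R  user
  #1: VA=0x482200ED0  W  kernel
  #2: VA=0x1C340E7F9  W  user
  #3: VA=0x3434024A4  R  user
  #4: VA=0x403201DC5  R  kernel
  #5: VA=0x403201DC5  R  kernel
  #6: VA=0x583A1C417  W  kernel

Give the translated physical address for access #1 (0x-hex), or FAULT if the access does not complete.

Trace:
#0 VA=0x403201DC5 (r,user):
  [0] read 0x17 idx=16: raw=0x1B007 flags P=1 W=1 U=1 S=0
  [1] read 0x1B idx=25: raw=0x1C007 flags P=1 W=1 U=1 S=0
  [2] read 0x1C idx=1: raw=0x20007 flags P=1 W=1 U=1 S=0
  → PA=0x20DC5  (3 entries read)
#1 VA=0x482200ED0 (w,kernel):
  [0] read 0x17 idx=18: raw=0x21007 flags P=1 W=1 U=1 S=0
  [1] read 0x21 idx=17: raw=0x4F004 flags P=0 W=0 U=1 S=0
  ⇒ fault: PAGE_NOT_PRESENT  — 2 lookups
#2 VA=0x1C340E7F9 (w,user):
  [0] read 0x17 idx=7: raw=0x25007 flags P=1 W=1 U=1 S=0
  [1] read 0x25 idx=26: raw=0x29007 flags P=1 W=1 U=1 S=0
  [2] read 0x29 idx=14: raw=0x2C005 flags P=1 W=0 U=1 S=0
  ⇒ fault: PROTECTION_VIOLATION  — 3 lookups
#3 VA=0x3434024A4 (r,user):
  [0] read 0x17 idx=13: raw=0x2F007 flags P=1 W=1 U=1 S=0
  [1] read 0x2F idx=26: raw=0x32007 flags P=1 W=1 U=1 S=0
  [2] read 0x32 idx=2: raw=0x35007 flags P=1 W=1 U=1 S=0
  → PA=0x354A4  (3 entries read)
#4 VA=0x403201DC5 (r,kernel):
  TLB hit vpn=0x403201 → PA=0x20DC5
#5 VA=0x403201DC5 (r,kernel):
  TLB hit vpn=0x403201 → PA=0x20DC5
#6 VA=0x583A1C417 (w,kernel):
  [0] read 0x17 idx=22: raw=0x38007 flags P=1 W=1 U=1 S=0
  [1] read 0x38 idx=29: raw=0x3B007 flags P=1 W=1 U=1 S=0
  [2] read 0x3B idx=28: raw=0x3D007 flags P=1 W=1 U=1 S=0
  → PA=0x3D417  (3 entries read)

Access #1 PA: FAULT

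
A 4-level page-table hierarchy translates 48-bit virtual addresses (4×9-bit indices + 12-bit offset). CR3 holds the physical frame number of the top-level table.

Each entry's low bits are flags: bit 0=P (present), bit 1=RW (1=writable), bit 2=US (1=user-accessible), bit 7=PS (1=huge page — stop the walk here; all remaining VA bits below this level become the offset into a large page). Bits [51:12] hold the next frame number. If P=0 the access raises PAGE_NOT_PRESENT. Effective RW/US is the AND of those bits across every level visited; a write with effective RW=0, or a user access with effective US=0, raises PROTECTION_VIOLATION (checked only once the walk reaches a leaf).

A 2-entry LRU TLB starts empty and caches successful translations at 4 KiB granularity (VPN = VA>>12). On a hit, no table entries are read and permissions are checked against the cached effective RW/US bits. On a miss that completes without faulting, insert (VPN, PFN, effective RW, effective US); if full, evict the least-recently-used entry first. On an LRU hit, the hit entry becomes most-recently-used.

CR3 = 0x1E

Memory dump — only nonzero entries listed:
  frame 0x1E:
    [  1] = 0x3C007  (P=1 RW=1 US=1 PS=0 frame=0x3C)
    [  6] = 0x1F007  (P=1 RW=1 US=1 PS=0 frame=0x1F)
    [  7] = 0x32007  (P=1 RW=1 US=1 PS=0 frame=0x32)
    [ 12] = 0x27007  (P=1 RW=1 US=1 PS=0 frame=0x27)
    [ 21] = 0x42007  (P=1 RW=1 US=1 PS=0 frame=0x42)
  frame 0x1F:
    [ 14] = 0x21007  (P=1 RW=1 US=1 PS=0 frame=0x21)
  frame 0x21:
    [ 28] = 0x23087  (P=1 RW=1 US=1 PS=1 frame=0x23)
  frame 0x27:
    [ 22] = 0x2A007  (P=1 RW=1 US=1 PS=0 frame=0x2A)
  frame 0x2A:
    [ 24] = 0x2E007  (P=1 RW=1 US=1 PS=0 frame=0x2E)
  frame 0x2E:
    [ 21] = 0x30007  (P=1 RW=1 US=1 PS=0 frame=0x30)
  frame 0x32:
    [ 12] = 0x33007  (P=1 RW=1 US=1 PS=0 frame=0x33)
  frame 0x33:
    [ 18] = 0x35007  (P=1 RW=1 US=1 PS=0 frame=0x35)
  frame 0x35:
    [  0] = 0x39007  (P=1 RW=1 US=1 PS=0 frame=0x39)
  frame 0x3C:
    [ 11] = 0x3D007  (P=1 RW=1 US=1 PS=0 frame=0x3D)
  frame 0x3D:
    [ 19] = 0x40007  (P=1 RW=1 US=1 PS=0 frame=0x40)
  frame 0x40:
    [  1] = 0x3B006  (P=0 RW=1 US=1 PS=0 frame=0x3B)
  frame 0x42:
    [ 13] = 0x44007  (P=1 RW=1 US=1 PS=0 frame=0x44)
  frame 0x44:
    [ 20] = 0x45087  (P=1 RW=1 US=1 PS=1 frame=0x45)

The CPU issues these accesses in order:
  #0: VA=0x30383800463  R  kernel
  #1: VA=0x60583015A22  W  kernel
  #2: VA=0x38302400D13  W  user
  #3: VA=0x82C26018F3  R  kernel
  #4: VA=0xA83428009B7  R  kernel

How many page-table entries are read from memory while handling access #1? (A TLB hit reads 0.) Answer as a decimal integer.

Trace:
#0 VA=0x30383800463 (r,kernel):
  [0] read 0x1E idx=6: raw=0x1F007 flags P=1 W=1 U=1 S=0
  [1] read 0x1F idx=14: raw=0x21007 flags P=1 W=1 U=1 S=0
  [2] read 0x21 idx=28: raw=0x23087 flags P=1 W=1 U=1 S=1
  → PA=0x23463 (huge @L2)  (3 entries read)
#1 VA=0x60583015A22 (w,kernel):
  [0] read 0x1E idx=12: raw=0x27007 flags P=1 W=1 U=1 S=0
  [1] read 0x27 idx=22: raw=0x2A007 flags P=1 W=1 U=1 S=0
  [2] read 0x2A idx=24: raw=0x2E007 flags P=1 W=1 U=1 S=0
  [3] read 0x2E idx=21: raw=0x30007 flags P=1 W=1 U=1 S=0
  → PA=0x30A22  (4 entries read)
#2 VA=0x38302400D13 (w,user):
  [0] read 0x1E idx=7: raw=0x32007 flags P=1 W=1 U=1 S=0
  [1] read 0x32 idx=12: raw=0x33007 flags P=1 W=1 U=1 S=0
  [2] read 0x33 idx=18: raw=0x35007 flags P=1 W=1 U=1 S=0
  [3] read 0x35 idx=0: raw=0x39007 flags P=1 W=1 U=1 S=0
  → PA=0x39D13  (4 entries read)
#3 VA=0x82C26018F3 (r,kernel):
  [0] read 0x1E idx=1: raw=0x3C007 flags P=1 W=1 U=1 S=0
  [1] read 0x3C idx=11: raw=0x3D007 flags P=1 W=1 U=1 S=0
  [2] read 0x3D idx=19: raw=0x40007 flags P=1 W=1 U=1 S=0
  [3] read 0x40 idx=1: raw=0x3B006 flags P=0 W=1 U=1 S=0
  → PAGE_NOT_PRESENT  (4 entries read)
#4 VA=0xA83428009B7 (r,kernel):
  [0] read 0x1E idx=21: raw=0x42007 flags P=1 W=1 U=1 S=0
  [1] read 0x42 idx=13: raw=0x44007 flags P=1 W=1 U=1 S=0
  [2] read 0x44 idx=20: raw=0x45087 flags P=1 W=1 U=1 S=1
  → PA=0x459B7 (huge @L2)  (3 entries read)

Entries read for #1: 4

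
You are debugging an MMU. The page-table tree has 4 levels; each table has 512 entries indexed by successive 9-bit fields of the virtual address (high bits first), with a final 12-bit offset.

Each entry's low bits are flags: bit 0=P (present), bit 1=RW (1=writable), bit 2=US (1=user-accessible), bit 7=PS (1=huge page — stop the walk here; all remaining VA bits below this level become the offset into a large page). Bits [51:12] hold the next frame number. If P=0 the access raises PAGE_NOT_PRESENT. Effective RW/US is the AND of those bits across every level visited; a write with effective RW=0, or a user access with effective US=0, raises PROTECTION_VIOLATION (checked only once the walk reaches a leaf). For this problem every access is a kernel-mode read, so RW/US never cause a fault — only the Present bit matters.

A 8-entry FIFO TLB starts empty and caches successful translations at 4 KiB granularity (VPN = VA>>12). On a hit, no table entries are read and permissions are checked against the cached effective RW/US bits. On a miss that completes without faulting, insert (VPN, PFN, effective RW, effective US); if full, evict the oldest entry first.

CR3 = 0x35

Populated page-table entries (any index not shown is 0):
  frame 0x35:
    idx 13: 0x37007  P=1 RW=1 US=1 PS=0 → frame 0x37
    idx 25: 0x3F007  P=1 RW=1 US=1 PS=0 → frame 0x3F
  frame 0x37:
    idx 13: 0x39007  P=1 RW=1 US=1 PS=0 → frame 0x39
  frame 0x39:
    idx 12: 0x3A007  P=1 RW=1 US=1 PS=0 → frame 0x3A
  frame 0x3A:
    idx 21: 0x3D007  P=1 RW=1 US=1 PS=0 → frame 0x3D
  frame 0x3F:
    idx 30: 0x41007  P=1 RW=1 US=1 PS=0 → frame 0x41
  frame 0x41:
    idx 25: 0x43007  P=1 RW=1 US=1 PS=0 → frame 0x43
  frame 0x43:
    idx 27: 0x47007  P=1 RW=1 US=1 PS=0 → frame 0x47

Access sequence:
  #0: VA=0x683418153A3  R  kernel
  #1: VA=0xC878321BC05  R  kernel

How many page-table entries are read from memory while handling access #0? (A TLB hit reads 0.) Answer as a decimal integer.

Trace:
#0 VA=0x683418153A3 (r,kernel):
  L0: frame=0x35 idx=13 entry=0x37007 [P=1 RW=1 US=1 PS=0]
  L1: frame=0x37 idx=13 entry=0x39007 [P=1 RW=1 US=1 PS=0]
  L2: frame=0x39 idx=12 entry=0x3A007 [P=1 RW=1 US=1 PS=0]
  L3: frame=0x3A idx=21 entry=0x3D007 [P=1 RW=1 US=1 PS=0]
  ⇒ phys 0x3D3A3  [4 reads]
#1 VA=0xC878321BC05 (r,kernel):
  L0: frame=0x35 idx=25 entry=0x3F007 [P=1 RW=1 US=1 PS=0]
  L1: frame=0x3F idx=30 entry=0x41007 [P=1 RW=1 US=1 PS=0]
  L2: frame=0x41 idx=25 entry=0x43007 [P=1 RW=1 US=1 PS=0]
  L3: frame=0x43 idx=27 entry=0x47007 [P=1 RW=1 US=1 PS=0]
  ⇒ phys 0x47C05  [4 reads]

Entries read for #0: 4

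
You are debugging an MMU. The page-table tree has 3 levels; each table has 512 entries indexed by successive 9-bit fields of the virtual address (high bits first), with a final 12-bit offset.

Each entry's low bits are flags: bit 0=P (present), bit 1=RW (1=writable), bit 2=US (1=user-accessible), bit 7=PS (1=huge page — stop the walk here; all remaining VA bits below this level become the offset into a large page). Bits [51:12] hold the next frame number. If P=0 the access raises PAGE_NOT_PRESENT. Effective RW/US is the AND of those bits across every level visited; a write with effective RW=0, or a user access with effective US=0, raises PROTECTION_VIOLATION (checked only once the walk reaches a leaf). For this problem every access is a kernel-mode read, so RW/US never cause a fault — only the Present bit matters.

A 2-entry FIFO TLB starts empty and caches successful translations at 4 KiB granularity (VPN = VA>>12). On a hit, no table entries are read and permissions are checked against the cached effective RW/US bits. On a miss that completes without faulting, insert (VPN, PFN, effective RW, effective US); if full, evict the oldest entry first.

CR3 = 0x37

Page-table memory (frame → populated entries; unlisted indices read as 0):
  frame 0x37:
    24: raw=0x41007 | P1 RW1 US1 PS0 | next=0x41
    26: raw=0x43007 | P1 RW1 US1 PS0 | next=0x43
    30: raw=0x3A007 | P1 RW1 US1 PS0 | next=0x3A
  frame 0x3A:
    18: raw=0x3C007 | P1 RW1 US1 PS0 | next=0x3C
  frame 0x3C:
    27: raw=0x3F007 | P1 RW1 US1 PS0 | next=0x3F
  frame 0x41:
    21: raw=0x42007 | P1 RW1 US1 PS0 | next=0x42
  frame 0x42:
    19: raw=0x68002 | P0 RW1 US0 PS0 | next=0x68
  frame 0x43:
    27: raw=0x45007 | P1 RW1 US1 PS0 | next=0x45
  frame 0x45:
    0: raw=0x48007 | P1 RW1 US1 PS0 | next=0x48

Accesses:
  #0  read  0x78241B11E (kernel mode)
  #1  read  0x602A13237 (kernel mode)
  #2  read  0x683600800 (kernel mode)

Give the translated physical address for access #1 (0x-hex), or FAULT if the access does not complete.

Per-access translation:
#0 VA=0x78241B11E (r,kernel):
  L0: frame=0x37 idx=30 entry=0x3A007 [P=1 RW=1 US=1 PS=0]
  L1: frame=0x3A idx=18 entry=0x3C007 [P=1 RW=1 US=1 PS=0]
  L2: frame=0x3C idx=27 entry=0x3F007 [P=1 RW=1 US=1 PS=0]
  → PA=0x3F11E  (3 entries read)
#1 VA=0x602A13237 (r,kernel):
  L0: frame=0x37 idx=24 entry=0x41007 [P=1 RW=1 US=1 PS=0]
  L1: frame=0x41 idx=21 entry=0x42007 [P=1 RW=1 US=1 PS=0]
  L2: frame=0x42 idx=19 entry=0x68002 [P=0 RW=1 US=0 PS=0]
  → PAGE_NOT_PRESENT  (3 entries read)
#2 VA=0x683600800 (r,kernel):
  L0: frame=0x37 idx=26 entry=0x43007 [P=1 RW=1 US=1 PS=0]
  L1: frame=0x43 idx=27 entry=0x45007 [P=1 RW=1 US=1 PS=0]
  L2: frame=0x45 idx=0 entry=0x48007 [P=1 RW=1 US=1 PS=0]
  → PA=0x48800  (3 entries read)

Access #1 PA: FAULT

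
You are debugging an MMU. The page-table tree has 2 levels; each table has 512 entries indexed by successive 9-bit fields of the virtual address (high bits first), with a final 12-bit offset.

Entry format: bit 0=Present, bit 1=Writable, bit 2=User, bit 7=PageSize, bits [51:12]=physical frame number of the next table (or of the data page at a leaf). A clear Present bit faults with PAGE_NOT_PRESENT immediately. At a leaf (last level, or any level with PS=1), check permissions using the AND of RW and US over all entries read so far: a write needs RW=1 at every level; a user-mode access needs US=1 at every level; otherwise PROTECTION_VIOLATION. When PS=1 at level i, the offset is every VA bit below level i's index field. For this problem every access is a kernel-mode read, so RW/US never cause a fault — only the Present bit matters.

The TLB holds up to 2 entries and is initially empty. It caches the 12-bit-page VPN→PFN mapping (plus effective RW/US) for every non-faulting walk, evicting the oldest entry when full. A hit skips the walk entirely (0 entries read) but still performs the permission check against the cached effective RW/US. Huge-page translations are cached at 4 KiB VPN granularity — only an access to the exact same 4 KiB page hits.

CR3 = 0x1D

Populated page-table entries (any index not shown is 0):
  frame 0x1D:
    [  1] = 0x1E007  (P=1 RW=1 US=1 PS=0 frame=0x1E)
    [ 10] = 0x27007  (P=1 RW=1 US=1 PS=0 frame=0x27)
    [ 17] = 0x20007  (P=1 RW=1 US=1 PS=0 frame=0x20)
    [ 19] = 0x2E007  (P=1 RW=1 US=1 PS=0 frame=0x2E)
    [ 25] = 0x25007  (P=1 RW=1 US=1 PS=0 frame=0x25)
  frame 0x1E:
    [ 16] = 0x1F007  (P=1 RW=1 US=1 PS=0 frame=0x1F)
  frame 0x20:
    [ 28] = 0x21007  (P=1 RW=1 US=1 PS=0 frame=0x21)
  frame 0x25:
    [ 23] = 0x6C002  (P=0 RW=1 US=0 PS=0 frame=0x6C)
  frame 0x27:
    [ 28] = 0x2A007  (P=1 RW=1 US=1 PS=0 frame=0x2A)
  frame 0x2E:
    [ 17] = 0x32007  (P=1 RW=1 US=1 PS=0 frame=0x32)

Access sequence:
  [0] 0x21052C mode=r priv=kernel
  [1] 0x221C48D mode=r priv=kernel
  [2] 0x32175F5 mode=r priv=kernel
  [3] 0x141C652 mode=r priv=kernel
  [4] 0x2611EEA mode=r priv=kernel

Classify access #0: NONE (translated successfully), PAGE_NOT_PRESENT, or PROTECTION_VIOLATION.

Walk each access:
#0 VA=0x21052C (r,kernel):
  L0: frame=0x1D idx=1 entry=0x1E007 [P=1 RW=1 US=1 PS=0]
  L1: frame=0x1E idx=16 entry=0x1F007 [P=1 RW=1 US=1 PS=0]
  → PA=0x1F52C  (2 entries read)
#1 VA=0x221C48D (r,kernel):
  L0: frame=0x1D idx=17 entry=0x20007 [P=1 RW=1 US=1 PS=0]
  L1: frame=0x20 idx=28 entry=0x21007 [P=1 RW=1 US=1 PS=0]
  → PA=0x2148D  (2 entries read)
#2 VA=0x32175F5 (r,kernel):
  L0: frame=0x1D idx=25 entry=0x25007 [P=1 RW=1 US=1 PS=0]
  L1: frame=0x25 idx=23 entry=0x6C002 [P=0 RW=1 US=0 PS=0]
  ⇒ fault: PAGE_NOT_PRESENT  — 2 lookups
#3 VA=0x141C652 (r,kernel):
  L0: frame=0x1D idx=10 entry=0x27007 [P=1 RW=1 US=1 PS=0]
  L1: frame=0x27 idx=28 entry=0x2A007 [P=1 RW=1 US=1 PS=0]
  → PA=0x2A652  (2 entries read)
#4 VA=0x2611EEA (r,kernel):
  L0: frame=0x1D idx=19 entry=0x2E007 [P=1 RW=1 US=1 PS=0]
  L1: frame=0x2E idx=17 entry=0x32007 [P=1 RW=1 US=1 PS=0]
  → PA=0x32EEA  (2 entries read)

Access #0 fault: NONE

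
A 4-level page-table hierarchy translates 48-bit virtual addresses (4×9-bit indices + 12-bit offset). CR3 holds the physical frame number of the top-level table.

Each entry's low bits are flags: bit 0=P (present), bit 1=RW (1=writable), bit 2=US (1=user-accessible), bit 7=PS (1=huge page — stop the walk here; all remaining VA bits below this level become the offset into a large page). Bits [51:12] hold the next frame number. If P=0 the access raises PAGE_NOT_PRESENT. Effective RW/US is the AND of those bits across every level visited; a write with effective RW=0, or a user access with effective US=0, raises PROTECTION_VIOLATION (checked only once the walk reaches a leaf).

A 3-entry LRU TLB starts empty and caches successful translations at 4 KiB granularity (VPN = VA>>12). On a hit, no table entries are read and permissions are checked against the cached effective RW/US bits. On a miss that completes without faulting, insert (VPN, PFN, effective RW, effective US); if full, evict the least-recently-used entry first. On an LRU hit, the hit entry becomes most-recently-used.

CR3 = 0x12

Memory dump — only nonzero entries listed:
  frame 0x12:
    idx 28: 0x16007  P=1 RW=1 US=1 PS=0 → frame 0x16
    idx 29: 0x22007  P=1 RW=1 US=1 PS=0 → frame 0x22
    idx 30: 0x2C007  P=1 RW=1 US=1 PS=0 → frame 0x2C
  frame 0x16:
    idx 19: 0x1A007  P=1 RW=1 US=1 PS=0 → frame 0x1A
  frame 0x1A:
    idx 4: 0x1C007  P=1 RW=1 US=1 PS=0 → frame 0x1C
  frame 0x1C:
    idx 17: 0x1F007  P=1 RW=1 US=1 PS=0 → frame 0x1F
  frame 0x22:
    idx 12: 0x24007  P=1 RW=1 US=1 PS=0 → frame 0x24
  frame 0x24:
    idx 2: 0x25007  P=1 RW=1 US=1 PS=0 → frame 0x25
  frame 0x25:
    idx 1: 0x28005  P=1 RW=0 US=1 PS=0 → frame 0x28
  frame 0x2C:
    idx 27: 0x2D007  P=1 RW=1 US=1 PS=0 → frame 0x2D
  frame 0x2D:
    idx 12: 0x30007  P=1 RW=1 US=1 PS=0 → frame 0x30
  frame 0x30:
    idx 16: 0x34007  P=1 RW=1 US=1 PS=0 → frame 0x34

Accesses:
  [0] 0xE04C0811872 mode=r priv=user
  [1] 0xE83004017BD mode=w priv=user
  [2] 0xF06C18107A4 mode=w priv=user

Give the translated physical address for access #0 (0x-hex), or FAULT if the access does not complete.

Trace:
#0 VA=0xE04C0811872 (r,user):
  lvl0: tbl 0x12, slot 28 ⇒ 0x16007 (P1/RW1/US1/PS0)
  lvl1: tbl 0x16, slot 19 ⇒ 0x1A007 (P1/RW1/US1/PS0)
  lvl2: tbl 0x1A, slot 4 ⇒ 0x1C007 (P1/RW1/US1/PS0)
  lvl3: tbl 0x1C, slot 17 ⇒ 0x1F007 (P1/RW1/US1/PS0)
  → PA=0x1F872  (4 entries read)
#1 VA=0xE83004017BD (w,user):
  lvl0: tbl 0x12, slot 29 ⇒ 0x22007 (P1/RW1/US1/PS0)
  lvl1: tbl 0x22, slot 12 ⇒ 0x24007 (P1/RW1/US1/PS0)
  lvl2: tbl 0x24, slot 2 ⇒ 0x25007 (P1/RW1/US1/PS0)
  lvl3: tbl 0x25, slot 1 ⇒ 0x28005 (P1/RW0/US1/PS0)
  ⇒ fault: PROTECTION_VIOLATION  — 4 lookups
#2 VA=0xF06C18107A4 (w,user):
  lvl0: tbl 0x12, slot 30 ⇒ 0x2C007 (P1/RW1/US1/PS0)
  lvl1: tbl 0x2C, slot 27 ⇒ 0x2D007 (P1/RW1/US1/PS0)
  lvl2: tbl 0x2D, slot 12 ⇒ 0x30007 (P1/RW1/US1/PS0)
  lvl3: tbl 0x30, slot 16 ⇒ 0x34007 (P1/RW1/US1/PS0)
  → PA=0x347A4  (4 entries read)

Access #0 PA: 0x1F872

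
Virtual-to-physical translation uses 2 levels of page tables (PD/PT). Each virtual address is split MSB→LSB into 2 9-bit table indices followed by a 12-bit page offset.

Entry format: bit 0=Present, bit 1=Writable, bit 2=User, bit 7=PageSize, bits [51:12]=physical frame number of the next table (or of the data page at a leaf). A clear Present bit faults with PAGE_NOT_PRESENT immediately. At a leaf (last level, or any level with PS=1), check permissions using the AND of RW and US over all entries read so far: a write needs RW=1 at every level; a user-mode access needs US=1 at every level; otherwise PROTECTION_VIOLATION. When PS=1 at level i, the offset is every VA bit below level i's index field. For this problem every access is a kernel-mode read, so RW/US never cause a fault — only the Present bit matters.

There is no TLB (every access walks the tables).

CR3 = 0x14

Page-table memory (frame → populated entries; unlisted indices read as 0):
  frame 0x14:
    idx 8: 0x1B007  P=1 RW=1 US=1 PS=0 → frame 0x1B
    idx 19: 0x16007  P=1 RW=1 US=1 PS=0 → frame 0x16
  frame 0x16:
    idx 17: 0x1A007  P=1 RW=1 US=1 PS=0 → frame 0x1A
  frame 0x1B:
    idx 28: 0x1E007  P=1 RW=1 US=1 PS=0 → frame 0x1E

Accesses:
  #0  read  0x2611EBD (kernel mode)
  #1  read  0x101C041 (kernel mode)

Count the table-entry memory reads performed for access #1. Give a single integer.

Walk each access:
#0 VA=0x2611EBD (r,kernel):
  [0] read 0x14 idx=19: raw=0x16007 flags P=1 W=1 U=1 S=0
  [1] read 0x16 idx=17: raw=0x1A007 flags P=1 W=1 U=1 S=0
  ⇒ phys 0x1AEBD  [2 reads]
#1 VA=0x101C041 (r,kernel):
  [0] read 0x14 idx=8: raw=0x1B007 flags P=1 W=1 U=1 S=0
  [1] read 0x1B idx=28: raw=0x1E007 flags P=1 W=1 U=1 S=0
  ⇒ phys 0x1E041  [2 reads]

Entries read for #1: 2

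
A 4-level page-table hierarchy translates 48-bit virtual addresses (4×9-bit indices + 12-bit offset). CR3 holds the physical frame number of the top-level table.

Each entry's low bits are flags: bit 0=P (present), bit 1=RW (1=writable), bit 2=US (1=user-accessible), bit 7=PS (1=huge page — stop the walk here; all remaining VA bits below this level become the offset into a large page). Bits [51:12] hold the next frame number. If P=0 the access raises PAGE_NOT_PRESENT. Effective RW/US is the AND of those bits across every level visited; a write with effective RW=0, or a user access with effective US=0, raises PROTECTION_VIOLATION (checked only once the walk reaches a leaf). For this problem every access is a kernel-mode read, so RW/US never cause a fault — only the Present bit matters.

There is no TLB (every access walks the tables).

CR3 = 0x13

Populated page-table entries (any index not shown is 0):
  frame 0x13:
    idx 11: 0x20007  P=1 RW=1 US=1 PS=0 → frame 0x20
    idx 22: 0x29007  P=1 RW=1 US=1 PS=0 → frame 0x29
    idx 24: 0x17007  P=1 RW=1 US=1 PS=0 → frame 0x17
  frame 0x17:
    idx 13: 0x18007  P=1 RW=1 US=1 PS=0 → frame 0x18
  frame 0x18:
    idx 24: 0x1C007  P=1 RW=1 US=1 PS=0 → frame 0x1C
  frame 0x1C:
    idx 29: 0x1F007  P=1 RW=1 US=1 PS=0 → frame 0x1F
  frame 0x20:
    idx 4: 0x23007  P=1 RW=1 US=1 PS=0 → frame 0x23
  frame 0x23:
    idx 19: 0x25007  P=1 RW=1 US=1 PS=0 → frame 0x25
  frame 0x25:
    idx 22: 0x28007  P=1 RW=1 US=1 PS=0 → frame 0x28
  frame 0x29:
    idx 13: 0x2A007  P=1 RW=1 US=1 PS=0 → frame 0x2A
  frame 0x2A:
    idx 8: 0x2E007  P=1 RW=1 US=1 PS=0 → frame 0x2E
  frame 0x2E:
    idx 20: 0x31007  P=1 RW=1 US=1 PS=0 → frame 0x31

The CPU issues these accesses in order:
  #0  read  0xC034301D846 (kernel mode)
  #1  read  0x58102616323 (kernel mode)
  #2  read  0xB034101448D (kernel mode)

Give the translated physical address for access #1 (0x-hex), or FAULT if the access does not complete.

Trace:
#0 VA=0xC034301D846 (r,kernel):
  [0] read 0x13 idx=24: raw=0x17007 flags P=1 W=1 U=1 S=0
  [1] read 0x17 idx=13: raw=0x18007 flags P=1 W=1 U=1 S=0
  [2] read 0x18 idx=24: raw=0x1C007 flags P=1 W=1 U=1 S=0
  [3] read 0x1C idx=29: raw=0x1F007 flags P=1 W=1 U=1 S=0
  → PA=0x1F846  (4 entries read)
#1 VA=0x58102616323 (r,kernel):
  [0] read 0x13 idx=11: raw=0x20007 flags P=1 W=1 U=1 S=0
  [1] read 0x20 idx=4: raw=0x23007 flags P=1 W=1 U=1 S=0
  [2] read 0x23 idx=19: raw=0x25007 flags P=1 W=1 U=1 S=0
  [3] read 0x25 idx=22: raw=0x28007 flags P=1 W=1 U=1 S=0
  → PA=0x28323  (4 entries read)
#2 VA=0xB034101448D (r,kernel):
  [0] read 0x13 idx=22: raw=0x29007 flags P=1 W=1 U=1 S=0
  [1] read 0x29 idx=13: raw=0x2A007 flags P=1 W=1 U=1 S=0
  [2] read 0x2A idx=8: raw=0x2E007 flags P=1 W=1 U=1 S=0
  [3] read 0x2E idx=20: raw=0x31007 flags P=1 W=1 U=1 S=0
  → PA=0x3148D  (4 entries read)

Access #1 PA: 0x28323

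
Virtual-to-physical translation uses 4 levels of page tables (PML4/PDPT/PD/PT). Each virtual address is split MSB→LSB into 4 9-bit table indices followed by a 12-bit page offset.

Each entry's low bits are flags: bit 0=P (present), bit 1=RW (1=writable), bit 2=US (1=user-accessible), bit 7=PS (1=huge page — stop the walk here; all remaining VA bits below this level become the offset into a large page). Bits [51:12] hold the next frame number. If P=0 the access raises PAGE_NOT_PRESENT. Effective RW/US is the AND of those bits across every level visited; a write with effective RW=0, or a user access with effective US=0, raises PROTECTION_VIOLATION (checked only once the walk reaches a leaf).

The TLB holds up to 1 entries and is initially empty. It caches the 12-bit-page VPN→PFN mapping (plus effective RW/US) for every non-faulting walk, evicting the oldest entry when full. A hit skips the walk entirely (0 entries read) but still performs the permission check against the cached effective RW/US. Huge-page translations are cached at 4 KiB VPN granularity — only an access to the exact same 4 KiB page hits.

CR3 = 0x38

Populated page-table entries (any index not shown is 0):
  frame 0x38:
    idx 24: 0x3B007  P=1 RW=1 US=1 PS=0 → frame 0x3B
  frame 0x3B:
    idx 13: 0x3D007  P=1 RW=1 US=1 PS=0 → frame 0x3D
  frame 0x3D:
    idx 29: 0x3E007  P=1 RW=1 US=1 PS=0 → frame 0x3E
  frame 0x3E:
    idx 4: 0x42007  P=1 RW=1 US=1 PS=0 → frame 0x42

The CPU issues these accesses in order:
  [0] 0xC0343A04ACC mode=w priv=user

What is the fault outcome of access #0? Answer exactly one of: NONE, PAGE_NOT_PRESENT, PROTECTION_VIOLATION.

Trace:
#0 VA=0xC0343A04ACC (w,user):
  L0: frame=0x38 idx=24 entry=0x3B007 [P=1 RW=1 US=1 PS=0]
  L1: frame=0x3B idx=13 entry=0x3D007 [P=1 RW=1 US=1 PS=0]
  L2: frame=0x3D idx=29 entry=0x3E007 [P=1 RW=1 US=1 PS=0]
  L3: frame=0x3E idx=4 entry=0x42007 [P=1 RW=1 US=1 PS=0]
  → PA=0x42ACC  (4 entries read)

Access #0 fault: NONE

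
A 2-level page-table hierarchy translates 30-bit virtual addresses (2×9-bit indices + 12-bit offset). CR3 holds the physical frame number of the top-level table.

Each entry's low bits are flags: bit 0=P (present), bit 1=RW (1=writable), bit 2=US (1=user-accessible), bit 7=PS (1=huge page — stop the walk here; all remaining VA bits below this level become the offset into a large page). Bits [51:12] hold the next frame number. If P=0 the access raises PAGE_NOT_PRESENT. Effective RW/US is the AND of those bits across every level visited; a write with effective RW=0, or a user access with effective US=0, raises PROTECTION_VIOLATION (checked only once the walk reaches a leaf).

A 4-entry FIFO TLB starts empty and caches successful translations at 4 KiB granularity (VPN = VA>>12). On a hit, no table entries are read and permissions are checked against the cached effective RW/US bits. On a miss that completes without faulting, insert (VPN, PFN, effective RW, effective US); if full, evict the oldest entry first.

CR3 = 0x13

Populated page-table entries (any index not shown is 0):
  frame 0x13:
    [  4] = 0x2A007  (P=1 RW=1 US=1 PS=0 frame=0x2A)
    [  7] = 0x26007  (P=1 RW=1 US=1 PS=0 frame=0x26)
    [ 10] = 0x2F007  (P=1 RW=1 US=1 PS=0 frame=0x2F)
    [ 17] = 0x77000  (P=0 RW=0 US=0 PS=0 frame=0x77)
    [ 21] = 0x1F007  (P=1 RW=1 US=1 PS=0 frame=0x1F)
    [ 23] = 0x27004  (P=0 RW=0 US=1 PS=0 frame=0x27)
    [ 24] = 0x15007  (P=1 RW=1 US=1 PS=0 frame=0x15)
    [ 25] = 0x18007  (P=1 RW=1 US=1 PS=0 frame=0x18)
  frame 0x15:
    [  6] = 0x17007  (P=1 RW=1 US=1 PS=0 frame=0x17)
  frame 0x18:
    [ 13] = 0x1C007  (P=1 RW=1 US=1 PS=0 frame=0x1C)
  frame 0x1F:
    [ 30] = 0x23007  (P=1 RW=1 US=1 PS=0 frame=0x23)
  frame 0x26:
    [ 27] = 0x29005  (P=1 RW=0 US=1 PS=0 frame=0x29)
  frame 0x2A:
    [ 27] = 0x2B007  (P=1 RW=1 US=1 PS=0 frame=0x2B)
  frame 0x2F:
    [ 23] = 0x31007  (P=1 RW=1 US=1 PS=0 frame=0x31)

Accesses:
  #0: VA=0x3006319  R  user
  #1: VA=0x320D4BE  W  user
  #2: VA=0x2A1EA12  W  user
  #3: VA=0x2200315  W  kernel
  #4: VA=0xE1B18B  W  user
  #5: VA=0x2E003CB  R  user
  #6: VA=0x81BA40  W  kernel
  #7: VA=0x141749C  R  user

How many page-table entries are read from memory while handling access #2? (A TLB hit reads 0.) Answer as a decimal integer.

Walk each access:
#0 VA=0x3006319 (r,user):
  L0: frame=0x13 idx=24 entry=0x15007 [P=1 RW=1 US=1 PS=0]
  L1: frame=0x15 idx=6 entry=0x17007 [P=1 RW=1 US=1 PS=0]
  ✓ 0x17319  — 2 lookups
#1 VA=0x320D4BE (w,user):
  L0: frame=0x13 idx=25 entry=0x18007 [P=1 RW=1 US=1 PS=0]
  L1: frame=0x18 idx=13 entry=0x1C007 [P=1 RW=1 US=1 PS=0]
  ✓ 0x1C4BE  — 2 lookups
#2 VA=0x2A1EA12 (w,user):
  L0: frame=0x13 idx=21 entry=0x1F007 [P=1 RW=1 US=1 PS=0]
  L1: frame=0x1F idx=30 entry=0x23007 [P=1 RW=1 US=1 PS=0]
  ✓ 0x23A12  — 2 lookups
#3 VA=0x2200315 (w,kernel):
  L0: frame=0x13 idx=17 entry=0x77000 [P=0 RW=0 US=0 PS=0]
  ✗ PAGE_NOT_PRESENT  [1 reads]
#4 VA=0xE1B18B (w,user):
  L0: frame=0x13 idx=7 entry=0x26007 [P=1 RW=1 US=1 PS=0]
  L1: frame=0x26 idx=27 entry=0x29005 [P=1 RW=0 US=1 PS=0]
  ✗ PROTECTION_VIOLATION  [2 reads]
#5 VA=0x2E003CB (r,user):
  L0: frame=0x13 idx=23 entry=0x27004 [P=0 RW=0 US=1 PS=0]
  ✗ PAGE_NOT_PRESENT  [1 reads]
#6 VA=0x81BA40 (w,kernel):
  L0: frame=0x13 idx=4 entry=0x2A007 [P=1 RW=1 US=1 PS=0]
  L1: frame=0x2A idx=27 entry=0x2B007 [P=1 RW=1 US=1 PS=0]
  ✓ 0x2BA40  — 2 lookups
#7 VA=0x141749C (r,user):
  L0: frame=0x13 idx=10 entry=0x2F007 [P=1 RW=1 US=1 PS=0]
  L1: frame=0x2F idx=23 entry=0x31007 [P=1 RW=1 US=1 PS=0]
  ✓ 0x3149C  — 2 lookups

Entries read for #2: 2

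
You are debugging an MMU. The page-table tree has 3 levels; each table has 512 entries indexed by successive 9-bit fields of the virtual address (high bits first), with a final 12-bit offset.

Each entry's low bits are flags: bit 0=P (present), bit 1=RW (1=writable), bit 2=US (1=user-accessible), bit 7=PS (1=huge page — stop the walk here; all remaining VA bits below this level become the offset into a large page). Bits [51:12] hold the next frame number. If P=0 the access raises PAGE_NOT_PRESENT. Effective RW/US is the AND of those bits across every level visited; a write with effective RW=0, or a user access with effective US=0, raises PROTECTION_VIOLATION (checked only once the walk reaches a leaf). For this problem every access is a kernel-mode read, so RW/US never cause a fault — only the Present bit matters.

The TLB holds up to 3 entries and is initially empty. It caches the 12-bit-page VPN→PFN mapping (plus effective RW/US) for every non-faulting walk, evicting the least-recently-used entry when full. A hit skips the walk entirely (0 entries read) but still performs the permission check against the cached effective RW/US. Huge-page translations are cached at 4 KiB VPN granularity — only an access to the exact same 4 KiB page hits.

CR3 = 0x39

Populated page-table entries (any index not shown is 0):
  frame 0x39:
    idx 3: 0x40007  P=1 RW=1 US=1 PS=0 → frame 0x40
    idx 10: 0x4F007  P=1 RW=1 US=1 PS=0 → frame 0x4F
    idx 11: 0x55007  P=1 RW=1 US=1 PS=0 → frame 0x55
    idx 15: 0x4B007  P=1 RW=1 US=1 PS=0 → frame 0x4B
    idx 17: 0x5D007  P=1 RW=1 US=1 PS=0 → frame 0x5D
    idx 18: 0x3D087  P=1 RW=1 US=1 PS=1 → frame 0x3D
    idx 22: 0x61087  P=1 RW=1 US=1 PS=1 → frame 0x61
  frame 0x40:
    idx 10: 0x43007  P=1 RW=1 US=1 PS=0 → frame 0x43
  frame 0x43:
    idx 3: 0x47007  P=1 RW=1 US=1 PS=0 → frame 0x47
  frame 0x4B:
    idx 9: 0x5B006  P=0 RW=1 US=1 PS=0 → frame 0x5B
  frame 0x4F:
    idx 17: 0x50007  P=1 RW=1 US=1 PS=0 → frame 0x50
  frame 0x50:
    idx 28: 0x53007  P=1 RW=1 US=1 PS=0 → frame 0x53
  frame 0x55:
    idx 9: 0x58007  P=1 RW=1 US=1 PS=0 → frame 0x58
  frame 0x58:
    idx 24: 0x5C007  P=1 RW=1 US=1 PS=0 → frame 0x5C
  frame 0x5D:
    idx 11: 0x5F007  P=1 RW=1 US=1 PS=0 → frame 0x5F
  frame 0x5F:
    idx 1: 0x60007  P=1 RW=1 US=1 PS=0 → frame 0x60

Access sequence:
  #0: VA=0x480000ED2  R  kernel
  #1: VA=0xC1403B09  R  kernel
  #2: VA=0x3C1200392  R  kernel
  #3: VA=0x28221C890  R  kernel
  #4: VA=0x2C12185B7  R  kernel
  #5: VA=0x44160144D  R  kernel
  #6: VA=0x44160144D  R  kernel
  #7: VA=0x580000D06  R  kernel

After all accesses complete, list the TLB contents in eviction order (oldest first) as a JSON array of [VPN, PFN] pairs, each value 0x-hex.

Walk each access:
#0 VA=0x480000ED2 (r,kernel):
  lvl0: tbl 0x39, slot 18 ⇒ 0x3D087 (P1/RW1/US1/PS1)
  → PA=0x3DED2 (huge @L0)  (1 entries read)
#1 VA=0xC1403B09 (r,kernel):
  lvl0: tbl 0x39, slot 3 ⇒ 0x40007 (P1/RW1/US1/PS0)
  lvl1: tbl 0x40, slot 10 ⇒ 0x43007 (P1/RW1/US1/PS0)
  lvl2: tbl 0x43, slot 3 ⇒ 0x47007 (P1/RW1/US1/PS0)
  → PA=0x47B09  (3 entries read)
#2 VA=0x3C1200392 (r,kernel):
  lvl0: tbl 0x39, slot 15 ⇒ 0x4B007 (P1/RW1/US1/PS0)
  lvl1: tbl 0x4B, slot 9 ⇒ 0x5B006 (P0/RW1/US1/PS0)
  ⇒ fault: PAGE_NOT_PRESENT  — 2 lookups
#3 VA=0x28221C890 (r,kernel):
  lvl0: tbl 0x39, slot 10 ⇒ 0x4F007 (P1/RW1/US1/PS0)
  lvl1: tbl 0x4F, slot 17 ⇒ 0x50007 (P1/RW1/US1/PS0)
  lvl2: tbl 0x50, slot 28 ⇒ 0x53007 (P1/RW1/US1/PS0)
  → PA=0x53890  (3 entries read)
#4 VA=0x2C12185B7 (r,kernel):
  lvl0: tbl 0x39, slot 11 ⇒ 0x55007 (P1/RW1/US1/PS0)
  lvl1: tbl 0x55, slot 9 ⇒ 0x58007 (P1/RW1/US1/PS0)
  lvl2: tbl 0x58, slot 24 ⇒ 0x5C007 (P1/RW1/US1/PS0)
  → PA=0x5C5B7  (3 entries read)
#5 VA=0x44160144D (r,kernel):
  lvl0: tbl 0x39, slot 17 ⇒ 0x5D007 (P1/RW1/US1/PS0)
  lvl1: tbl 0x5D, slot 11 ⇒ 0x5F007 (P1/RW1/US1/PS0)
  lvl2: tbl 0x5F, slot 1 ⇒ 0x60007 (P1/RW1/US1/PS0)
  → PA=0x6044D  (3 entries read)
#6 VA=0x44160144D (r,kernel):
  TLB hit vpn=0x441601 → PA=0x6044D
#7 VA=0x580000D06 (r,kernel):
  lvl0: tbl 0x39, slot 22 ⇒ 0x61087 (P1/RW1/US1/PS1)
  → PA=0x61D06 (huge @L0)  (1 entries read)

TLB: [["0x2C1218", "0x5C"], ["0x441601", "0x60"], ["0x580000", "0x61"]]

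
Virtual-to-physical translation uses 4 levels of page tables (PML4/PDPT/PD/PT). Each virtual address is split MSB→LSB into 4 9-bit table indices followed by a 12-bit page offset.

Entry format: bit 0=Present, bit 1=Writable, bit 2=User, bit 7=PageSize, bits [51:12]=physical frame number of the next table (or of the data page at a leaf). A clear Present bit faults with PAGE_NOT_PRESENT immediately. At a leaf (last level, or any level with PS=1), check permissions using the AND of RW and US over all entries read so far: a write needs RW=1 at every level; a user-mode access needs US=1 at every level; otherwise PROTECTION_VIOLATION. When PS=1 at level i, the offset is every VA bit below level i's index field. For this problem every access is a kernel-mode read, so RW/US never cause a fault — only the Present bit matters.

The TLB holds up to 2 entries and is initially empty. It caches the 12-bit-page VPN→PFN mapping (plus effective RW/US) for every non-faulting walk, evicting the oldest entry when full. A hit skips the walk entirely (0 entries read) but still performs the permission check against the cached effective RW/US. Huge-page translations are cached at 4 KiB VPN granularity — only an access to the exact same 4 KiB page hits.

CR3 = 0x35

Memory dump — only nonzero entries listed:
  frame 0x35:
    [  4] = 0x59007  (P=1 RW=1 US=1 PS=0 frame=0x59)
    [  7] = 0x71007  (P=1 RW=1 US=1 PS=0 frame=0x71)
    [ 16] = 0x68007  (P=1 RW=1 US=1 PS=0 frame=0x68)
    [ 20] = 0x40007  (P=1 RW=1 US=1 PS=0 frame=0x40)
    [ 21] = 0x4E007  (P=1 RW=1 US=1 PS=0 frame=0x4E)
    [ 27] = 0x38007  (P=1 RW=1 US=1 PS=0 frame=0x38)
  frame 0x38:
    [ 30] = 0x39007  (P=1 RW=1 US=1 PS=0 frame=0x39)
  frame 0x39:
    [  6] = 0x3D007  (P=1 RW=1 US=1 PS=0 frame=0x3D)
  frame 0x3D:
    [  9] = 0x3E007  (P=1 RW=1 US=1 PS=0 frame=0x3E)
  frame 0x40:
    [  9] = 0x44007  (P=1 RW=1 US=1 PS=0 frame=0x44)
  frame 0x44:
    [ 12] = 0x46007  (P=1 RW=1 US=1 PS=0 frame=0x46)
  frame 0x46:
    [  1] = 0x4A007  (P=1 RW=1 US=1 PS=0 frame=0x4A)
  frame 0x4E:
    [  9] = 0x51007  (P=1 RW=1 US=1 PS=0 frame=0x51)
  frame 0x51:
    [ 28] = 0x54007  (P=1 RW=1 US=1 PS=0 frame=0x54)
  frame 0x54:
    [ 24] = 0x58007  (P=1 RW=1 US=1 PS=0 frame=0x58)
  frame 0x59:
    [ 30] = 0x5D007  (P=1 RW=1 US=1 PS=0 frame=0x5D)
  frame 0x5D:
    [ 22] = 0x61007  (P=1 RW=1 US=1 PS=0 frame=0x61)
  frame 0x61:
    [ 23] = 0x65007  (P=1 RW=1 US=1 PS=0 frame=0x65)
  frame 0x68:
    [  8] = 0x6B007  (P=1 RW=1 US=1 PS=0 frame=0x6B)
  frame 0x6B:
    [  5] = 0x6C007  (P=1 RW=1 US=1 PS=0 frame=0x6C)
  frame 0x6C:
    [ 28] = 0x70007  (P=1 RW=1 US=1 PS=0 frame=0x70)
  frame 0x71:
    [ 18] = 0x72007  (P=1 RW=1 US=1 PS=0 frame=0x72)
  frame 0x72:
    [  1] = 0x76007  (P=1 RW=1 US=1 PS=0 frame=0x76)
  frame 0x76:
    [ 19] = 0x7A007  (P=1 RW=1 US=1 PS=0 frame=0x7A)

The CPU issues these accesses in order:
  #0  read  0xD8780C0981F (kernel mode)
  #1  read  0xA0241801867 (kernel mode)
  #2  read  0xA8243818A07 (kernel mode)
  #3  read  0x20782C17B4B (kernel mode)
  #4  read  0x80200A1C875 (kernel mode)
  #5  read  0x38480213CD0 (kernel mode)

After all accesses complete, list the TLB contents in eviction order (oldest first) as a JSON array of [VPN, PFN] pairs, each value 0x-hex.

Walk each access:
#0 VA=0xD8780C0981F (r,kernel):
  lvl0: tbl 0x35, slot 27 ⇒ 0x38007 (P1/RW1/US1/PS0)
  lvl1: tbl 0x38, slot 30 ⇒ 0x39007 (P1/RW1/US1/PS0)
  lvl2: tbl 0x39, slot 6 ⇒ 0x3D007 (P1/RW1/US1/PS0)
  lvl3: tbl 0x3D, slot 9 ⇒ 0x3E007 (P1/RW1/US1/PS0)
  → PA=0x3E81F  (4 entries read)
#1 VA=0xA0241801867 (r,kernel):
  lvl0: tbl 0x35, slot 20 ⇒ 0x40007 (P1/RW1/US1/PS0)
  lvl1: tbl 0x40, slot 9 ⇒ 0x44007 (P1/RW1/US1/PS0)
  lvl2: tbl 0x44, slot 12 ⇒ 0x46007 (P1/RW1/US1/PS0)
  lvl3: tbl 0x46, slot 1 ⇒ 0x4A007 (P1/RW1/US1/PS0)
  → PA=0x4A867  (4 entries read)
#2 VA=0xA8243818A07 (r,kernel):
  lvl0: tbl 0x35, slot 21 ⇒ 0x4E007 (P1/RW1/US1/PS0)
  lvl1: tbl 0x4E, slot 9 ⇒ 0x51007 (P1/RW1/US1/PS0)
  lvl2: tbl 0x51, slot 28 ⇒ 0x54007 (P1/RW1/US1/PS0)
  lvl3: tbl 0x54, slot 24 ⇒ 0x58007 (P1/RW1/US1/PS0)
  → PA=0x58A07  (4 entries read)
#3 VA=0x20782C17B4B (r,kernel):
  lvl0: tbl 0x35, slot 4 ⇒ 0x59007 (P1/RW1/US1/PS0)
  lvl1: tbl 0x59, slot 30 ⇒ 0x5D007 (P1/RW1/US1/PS0)
  lvl2: tbl 0x5D, slot 22 ⇒ 0x61007 (P1/RW1/US1/PS0)
  lvl3: tbl 0x61, slot 23 ⇒ 0x65007 (P1/RW1/US1/PS0)
  → PA=0x65B4B  (4 entries read)
#4 VA=0x80200A1C875 (r,kernel):
  lvl0: tbl 0x35, slot 16 ⇒ 0x68007 (P1/RW1/US1/PS0)
  lvl1: tbl 0x68, slot 8 ⇒ 0x6B007 (P1/RW1/US1/PS0)
  lvl2: tbl 0x6B, slot 5 ⇒ 0x6C007 (P1/RW1/US1/PS0)
  lvl3: tbl 0x6C, slot 28 ⇒ 0x70007 (P1/RW1/US1/PS0)
  → PA=0x70875  (4 entries read)
#5 VA=0x38480213CD0 (r,kernel):
  lvl0: tbl 0x35, slot 7 ⇒ 0x71007 (P1/RW1/US1/PS0)
  lvl1: tbl 0x71, slot 18 ⇒ 0x72007 (P1/RW1/US1/PS0)
  lvl2: tbl 0x72, slot 1 ⇒ 0x76007 (P1/RW1/US1/PS0)
  lvl3: tbl 0x76, slot 19 ⇒ 0x7A007 (P1/RW1/US1/PS0)
  → PA=0x7ACD0  (4 entries read)

TLB: [["0x80200A1C", "0x70"], ["0x38480213", "0x7A"]]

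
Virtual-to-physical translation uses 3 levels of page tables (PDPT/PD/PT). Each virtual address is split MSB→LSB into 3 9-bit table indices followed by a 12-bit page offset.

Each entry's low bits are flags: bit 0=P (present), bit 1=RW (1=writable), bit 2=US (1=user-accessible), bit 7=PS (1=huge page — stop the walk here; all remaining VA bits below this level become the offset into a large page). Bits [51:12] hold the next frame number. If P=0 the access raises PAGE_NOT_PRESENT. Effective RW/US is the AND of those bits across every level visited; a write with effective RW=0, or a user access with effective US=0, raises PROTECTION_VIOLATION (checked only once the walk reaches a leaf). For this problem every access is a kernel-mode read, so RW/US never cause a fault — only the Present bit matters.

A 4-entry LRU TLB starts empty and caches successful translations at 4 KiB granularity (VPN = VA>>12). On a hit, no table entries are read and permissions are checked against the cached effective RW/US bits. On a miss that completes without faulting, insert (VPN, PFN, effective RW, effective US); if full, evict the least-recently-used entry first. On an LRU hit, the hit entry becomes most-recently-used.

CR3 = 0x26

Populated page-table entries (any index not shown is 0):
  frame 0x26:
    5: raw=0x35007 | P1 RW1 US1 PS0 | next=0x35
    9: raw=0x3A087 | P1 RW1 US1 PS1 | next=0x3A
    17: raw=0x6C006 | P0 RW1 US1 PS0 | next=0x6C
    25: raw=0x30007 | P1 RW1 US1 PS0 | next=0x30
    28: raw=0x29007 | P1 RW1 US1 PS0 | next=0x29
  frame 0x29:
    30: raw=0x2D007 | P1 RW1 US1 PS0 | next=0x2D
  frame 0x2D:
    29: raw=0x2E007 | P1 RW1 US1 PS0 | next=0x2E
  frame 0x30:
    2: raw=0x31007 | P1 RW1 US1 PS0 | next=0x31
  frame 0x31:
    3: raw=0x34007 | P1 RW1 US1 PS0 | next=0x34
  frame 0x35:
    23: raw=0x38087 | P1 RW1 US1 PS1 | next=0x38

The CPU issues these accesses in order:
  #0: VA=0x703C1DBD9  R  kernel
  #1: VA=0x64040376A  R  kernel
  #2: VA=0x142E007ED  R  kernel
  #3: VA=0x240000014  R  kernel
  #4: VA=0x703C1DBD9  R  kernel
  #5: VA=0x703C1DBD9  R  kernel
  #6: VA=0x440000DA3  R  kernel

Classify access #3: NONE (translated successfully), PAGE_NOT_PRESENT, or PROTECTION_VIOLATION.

Per-access translation:
#0 VA=0x703C1DBD9 (r,kernel):
  L0 @0x26[28] → 0x29007  P=1,RW=1,US=1,PS=0
  L1 @0x29[30] → 0x2D007  P=1,RW=1,US=1,PS=0
  L2 @0x2D[29] → 0x2E007  P=1,RW=1,US=1,PS=0
  ⇒ phys 0x2EBD9  [3 reads]
#1 VA=0x64040376A (r,kernel):
  L0 @0x26[25] → 0x30007  P=1,RW=1,US=1,PS=0
  L1 @0x30[2] → 0x31007  P=1,RW=1,US=1,PS=0
  L2 @0x31[3] → 0x34007  P=1,RW=1,US=1,PS=0
  ⇒ phys 0x3476A  [3 reads]
#2 VA=0x142E007ED (r,kernel):
  L0 @0x26[5] → 0x35007  P=1,RW=1,US=1,PS=0
  L1 @0x35[23] → 0x38087  P=1,RW=1,US=1,PS=1
  ⇒ phys 0x387ED (huge @L1)  [2 reads]
#3 VA=0x240000014 (r,kernel):
  L0 @0x26[9] → 0x3A087  P=1,RW=1,US=1,PS=1
  ⇒ phys 0x3A014 (huge @L0)  [1 reads]
#4 VA=0x703C1DBD9 (r,kernel):
  TLB hit vpn=0x703C1D → PA=0x2EBD9
#5 VA=0x703C1DBD9 (r,kernel):
  TLB hit vpn=0x703C1D → PA=0x2EBD9
#6 VA=0x440000DA3 (r,kernel):
  L0 @0x26[17] → 0x6C006  P=0,RW=1,US=1,PS=0
  ⇒ fault: PAGE_NOT_PRESENT  — 1 lookups

Access #3 fault: NONE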